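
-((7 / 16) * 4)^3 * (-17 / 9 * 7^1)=40817 / 576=70.86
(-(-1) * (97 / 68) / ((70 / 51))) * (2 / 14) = 0.15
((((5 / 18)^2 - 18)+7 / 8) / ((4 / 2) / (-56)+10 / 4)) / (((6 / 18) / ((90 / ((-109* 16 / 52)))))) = 5026385 / 90252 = 55.69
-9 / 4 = -2.25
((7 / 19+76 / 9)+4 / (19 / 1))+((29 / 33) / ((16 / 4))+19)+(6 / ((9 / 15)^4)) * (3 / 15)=846503 / 22572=37.50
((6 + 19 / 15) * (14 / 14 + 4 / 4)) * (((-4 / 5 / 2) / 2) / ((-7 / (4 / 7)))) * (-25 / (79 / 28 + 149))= -32 / 819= -0.04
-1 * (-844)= 844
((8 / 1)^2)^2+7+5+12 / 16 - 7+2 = 16415 / 4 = 4103.75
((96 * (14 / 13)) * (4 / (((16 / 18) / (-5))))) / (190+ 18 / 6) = -30240 / 2509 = -12.05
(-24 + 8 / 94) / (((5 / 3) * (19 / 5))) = -3372 / 893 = -3.78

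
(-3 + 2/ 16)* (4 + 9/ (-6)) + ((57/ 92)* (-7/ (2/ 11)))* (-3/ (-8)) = -23747/ 1472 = -16.13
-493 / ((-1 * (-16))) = -493 / 16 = -30.81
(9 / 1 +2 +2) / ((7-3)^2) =13 / 16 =0.81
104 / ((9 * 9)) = 104 / 81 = 1.28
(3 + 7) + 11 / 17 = 181 / 17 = 10.65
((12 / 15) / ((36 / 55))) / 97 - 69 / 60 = -19859 / 17460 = -1.14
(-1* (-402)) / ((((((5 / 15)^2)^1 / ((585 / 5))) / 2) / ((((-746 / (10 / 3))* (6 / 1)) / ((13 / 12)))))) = -5246910432 / 5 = -1049382086.40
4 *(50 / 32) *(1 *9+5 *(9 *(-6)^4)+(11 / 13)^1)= 4739300 / 13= 364561.54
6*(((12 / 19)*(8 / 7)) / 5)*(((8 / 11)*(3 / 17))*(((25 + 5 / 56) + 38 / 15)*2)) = 6.14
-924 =-924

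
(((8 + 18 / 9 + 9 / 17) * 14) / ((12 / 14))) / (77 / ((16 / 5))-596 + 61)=-140336 / 416925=-0.34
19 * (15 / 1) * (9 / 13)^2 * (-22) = -507870 / 169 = -3005.15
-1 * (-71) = 71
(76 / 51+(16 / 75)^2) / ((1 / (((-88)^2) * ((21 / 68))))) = 1990138304 / 541875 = 3672.69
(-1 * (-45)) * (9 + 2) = 495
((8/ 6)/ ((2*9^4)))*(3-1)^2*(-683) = -5464/ 19683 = -0.28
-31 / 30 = -1.03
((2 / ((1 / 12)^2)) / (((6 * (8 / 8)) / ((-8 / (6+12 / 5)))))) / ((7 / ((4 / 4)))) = -6.53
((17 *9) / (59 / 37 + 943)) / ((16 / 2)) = 1887 / 93200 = 0.02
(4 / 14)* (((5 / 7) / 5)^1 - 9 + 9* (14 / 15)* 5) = 9.47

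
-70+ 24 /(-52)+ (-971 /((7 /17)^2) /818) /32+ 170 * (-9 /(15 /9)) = -16485366447 /16674112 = -988.68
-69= -69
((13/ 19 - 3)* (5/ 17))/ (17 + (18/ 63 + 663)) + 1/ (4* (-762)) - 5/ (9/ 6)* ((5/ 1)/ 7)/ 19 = -2078043761/ 16408728168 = -0.13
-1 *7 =-7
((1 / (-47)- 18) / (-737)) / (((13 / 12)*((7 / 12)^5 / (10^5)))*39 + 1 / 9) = 7664025600000 / 34834365166067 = 0.22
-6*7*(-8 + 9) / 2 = -21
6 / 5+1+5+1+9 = 86 / 5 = 17.20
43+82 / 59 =2619 / 59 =44.39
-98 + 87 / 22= -94.05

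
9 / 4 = 2.25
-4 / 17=-0.24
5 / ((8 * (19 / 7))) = 35 / 152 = 0.23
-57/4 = -14.25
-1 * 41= -41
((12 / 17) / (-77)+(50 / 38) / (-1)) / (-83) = 32953 / 2064293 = 0.02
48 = 48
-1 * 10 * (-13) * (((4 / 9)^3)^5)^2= 149879795598890106880 / 42391158275216203514294433201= 0.00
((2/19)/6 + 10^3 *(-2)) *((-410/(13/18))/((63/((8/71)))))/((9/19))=747833440/174447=4286.88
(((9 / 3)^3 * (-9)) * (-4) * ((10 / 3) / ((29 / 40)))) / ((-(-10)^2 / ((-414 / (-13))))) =-536544 / 377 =-1423.19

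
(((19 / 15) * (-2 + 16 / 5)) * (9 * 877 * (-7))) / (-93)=699846 / 775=903.03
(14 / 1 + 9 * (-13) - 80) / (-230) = 183 / 230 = 0.80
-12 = -12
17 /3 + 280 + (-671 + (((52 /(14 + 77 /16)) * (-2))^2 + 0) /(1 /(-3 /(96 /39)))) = -114858532 /271803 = -422.58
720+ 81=801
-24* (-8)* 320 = 61440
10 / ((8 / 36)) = 45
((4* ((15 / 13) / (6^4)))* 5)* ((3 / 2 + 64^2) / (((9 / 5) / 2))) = 1024375 / 12636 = 81.07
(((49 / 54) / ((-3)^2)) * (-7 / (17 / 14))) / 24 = -2401 / 99144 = -0.02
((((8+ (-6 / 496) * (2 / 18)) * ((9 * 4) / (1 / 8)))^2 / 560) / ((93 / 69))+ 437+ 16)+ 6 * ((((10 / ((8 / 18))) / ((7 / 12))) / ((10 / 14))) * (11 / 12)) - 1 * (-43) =8157630212 / 1042685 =7823.68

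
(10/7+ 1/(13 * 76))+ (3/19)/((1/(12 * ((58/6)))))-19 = 5155/6916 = 0.75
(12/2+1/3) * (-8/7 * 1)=-152/21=-7.24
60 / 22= 30 / 11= 2.73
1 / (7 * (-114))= -1 / 798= -0.00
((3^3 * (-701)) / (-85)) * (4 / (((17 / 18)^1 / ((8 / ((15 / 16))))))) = 58143744 / 7225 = 8047.58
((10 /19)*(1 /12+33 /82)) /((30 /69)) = 5497 /9348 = 0.59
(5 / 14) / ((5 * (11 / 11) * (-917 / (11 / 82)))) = -11 / 1052716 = -0.00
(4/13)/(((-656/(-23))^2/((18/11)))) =4761/7692256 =0.00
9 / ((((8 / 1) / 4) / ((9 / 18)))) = 9 / 4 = 2.25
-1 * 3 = -3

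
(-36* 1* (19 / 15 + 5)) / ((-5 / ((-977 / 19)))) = -1102056 / 475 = -2320.12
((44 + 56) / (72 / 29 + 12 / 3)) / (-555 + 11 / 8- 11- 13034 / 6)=-17400 / 3087289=-0.01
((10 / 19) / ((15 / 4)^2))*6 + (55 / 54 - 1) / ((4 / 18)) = 117 / 380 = 0.31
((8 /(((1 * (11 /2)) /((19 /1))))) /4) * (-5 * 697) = -264860 /11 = -24078.18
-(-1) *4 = 4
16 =16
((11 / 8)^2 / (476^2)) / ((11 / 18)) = 99 / 7250432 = 0.00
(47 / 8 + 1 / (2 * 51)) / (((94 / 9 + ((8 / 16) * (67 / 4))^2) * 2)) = 4116 / 112727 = 0.04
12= 12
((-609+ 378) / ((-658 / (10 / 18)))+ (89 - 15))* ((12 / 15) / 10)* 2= 11.87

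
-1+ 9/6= 1/2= 0.50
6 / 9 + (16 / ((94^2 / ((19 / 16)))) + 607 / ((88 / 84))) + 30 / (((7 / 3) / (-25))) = 527933299 / 2041116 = 258.65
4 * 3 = 12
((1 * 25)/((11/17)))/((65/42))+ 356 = 54478/143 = 380.97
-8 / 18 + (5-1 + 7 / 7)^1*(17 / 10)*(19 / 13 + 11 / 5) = 17947 / 585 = 30.68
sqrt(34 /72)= 0.69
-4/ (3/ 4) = -16/ 3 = -5.33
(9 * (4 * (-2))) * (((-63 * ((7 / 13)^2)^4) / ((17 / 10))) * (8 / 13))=11.60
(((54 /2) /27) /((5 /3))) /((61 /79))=237 /305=0.78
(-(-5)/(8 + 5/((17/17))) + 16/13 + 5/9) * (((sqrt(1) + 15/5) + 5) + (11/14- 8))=3175/819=3.88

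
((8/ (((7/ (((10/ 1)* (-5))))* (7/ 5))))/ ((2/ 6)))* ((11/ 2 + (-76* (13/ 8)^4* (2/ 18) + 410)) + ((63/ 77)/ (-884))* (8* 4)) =-998629288375/ 22870848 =-43663.85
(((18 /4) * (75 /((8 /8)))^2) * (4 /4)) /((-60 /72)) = -30375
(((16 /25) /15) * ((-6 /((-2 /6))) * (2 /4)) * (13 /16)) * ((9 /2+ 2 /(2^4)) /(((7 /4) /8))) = 5772 /875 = 6.60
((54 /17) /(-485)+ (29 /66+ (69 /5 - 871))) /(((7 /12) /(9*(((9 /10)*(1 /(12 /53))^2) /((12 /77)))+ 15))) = -307000677538857 /203156800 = -1511151.37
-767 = -767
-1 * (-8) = 8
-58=-58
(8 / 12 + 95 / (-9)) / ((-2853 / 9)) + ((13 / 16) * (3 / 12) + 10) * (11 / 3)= 6836729 / 182592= 37.44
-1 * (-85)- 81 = 4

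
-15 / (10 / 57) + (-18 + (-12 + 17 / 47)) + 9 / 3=-10541 / 94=-112.14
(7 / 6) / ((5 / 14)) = 49 / 15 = 3.27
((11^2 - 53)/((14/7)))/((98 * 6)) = 17/294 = 0.06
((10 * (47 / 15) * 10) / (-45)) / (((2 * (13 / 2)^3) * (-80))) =47 / 296595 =0.00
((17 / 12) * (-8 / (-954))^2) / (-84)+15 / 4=215014837 / 57337308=3.75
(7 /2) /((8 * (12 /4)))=7 /48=0.15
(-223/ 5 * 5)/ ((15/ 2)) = -446/ 15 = -29.73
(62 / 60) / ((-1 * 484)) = -31 / 14520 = -0.00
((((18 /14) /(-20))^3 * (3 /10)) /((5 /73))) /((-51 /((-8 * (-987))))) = 0.18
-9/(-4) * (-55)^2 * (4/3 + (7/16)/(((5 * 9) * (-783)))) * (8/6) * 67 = 30469065055/37584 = 810692.45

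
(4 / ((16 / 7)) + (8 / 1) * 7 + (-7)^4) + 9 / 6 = 9841 / 4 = 2460.25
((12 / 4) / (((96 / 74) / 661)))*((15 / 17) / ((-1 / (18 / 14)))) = -3301695 / 1904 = -1734.08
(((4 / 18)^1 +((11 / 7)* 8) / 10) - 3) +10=2671 / 315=8.48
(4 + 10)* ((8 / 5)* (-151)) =-16912 / 5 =-3382.40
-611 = -611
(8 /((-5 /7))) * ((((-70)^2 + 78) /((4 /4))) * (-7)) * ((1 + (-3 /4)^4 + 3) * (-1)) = -26953381 /16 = -1684586.31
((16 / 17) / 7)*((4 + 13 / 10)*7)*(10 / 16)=53 / 17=3.12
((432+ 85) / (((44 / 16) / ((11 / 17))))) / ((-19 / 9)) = -57.62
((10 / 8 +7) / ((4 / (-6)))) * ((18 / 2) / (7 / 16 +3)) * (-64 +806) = -120204 / 5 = -24040.80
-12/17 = -0.71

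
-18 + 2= -16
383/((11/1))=383/11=34.82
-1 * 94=-94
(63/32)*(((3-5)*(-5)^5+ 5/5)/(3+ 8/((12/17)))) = 1181439/1376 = 858.60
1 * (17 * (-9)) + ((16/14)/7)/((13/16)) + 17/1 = -86504/637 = -135.80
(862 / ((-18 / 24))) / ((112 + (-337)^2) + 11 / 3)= -1724 / 170527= -0.01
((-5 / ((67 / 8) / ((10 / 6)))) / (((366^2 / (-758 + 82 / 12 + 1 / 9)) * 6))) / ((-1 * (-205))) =67595 / 14903073846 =0.00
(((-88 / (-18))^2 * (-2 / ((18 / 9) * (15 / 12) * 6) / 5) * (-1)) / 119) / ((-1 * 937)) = -3872 / 677380725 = -0.00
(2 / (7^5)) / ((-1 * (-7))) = 2 / 117649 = 0.00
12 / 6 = 2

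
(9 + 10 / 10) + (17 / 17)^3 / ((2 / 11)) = 31 / 2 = 15.50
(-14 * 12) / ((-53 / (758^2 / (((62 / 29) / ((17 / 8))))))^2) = -105310087389993549 / 5398898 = -19505848673.19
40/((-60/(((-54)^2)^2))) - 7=-5668711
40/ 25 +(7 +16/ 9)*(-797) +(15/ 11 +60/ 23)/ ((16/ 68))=-317751091/ 45540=-6977.41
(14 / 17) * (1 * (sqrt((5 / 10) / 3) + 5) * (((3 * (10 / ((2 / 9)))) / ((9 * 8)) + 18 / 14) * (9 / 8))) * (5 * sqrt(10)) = 2655 * sqrt(10) * (sqrt(6) + 30) / 1088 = 250.41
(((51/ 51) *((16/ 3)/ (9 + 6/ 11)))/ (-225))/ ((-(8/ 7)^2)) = 77/ 40500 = 0.00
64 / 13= 4.92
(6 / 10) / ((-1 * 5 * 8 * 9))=-1 / 600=-0.00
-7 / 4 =-1.75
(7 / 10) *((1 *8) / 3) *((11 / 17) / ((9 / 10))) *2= 2.68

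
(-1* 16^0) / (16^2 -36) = -1 / 220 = -0.00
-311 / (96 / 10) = -1555 / 48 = -32.40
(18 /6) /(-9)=-1 /3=-0.33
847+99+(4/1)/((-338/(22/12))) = 479611/507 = 945.98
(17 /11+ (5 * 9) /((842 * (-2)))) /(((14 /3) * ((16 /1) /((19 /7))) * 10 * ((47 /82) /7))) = 9392403 /139300480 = 0.07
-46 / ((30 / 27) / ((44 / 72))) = -253 / 10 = -25.30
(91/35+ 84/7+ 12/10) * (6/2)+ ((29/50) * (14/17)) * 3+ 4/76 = 48.89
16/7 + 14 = 114/7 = 16.29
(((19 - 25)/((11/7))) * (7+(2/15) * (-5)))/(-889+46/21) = 0.03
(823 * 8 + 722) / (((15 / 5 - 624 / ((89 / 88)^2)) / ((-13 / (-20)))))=-376160369 / 48084930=-7.82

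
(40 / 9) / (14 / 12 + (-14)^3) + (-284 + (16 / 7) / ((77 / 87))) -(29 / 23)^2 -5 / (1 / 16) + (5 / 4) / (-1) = -2930140377655 / 8044115772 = -364.26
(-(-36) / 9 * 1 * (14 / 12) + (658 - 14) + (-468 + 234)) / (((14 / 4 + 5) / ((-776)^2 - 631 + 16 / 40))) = 7483224776 / 255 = 29345979.51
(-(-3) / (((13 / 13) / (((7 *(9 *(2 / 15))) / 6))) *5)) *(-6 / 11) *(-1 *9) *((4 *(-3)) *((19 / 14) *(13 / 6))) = -40014 / 275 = -145.51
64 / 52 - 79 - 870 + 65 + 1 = -11463 / 13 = -881.77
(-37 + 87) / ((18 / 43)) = 1075 / 9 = 119.44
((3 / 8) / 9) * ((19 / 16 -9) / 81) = -125 / 31104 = -0.00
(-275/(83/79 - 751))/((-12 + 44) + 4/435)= 859125/74994664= 0.01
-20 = -20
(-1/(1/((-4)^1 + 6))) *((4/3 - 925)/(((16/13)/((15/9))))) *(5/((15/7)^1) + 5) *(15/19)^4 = 3714871875/521284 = 7126.39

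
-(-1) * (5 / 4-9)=-31 / 4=-7.75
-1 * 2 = -2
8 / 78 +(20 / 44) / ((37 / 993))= 195263 / 15873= 12.30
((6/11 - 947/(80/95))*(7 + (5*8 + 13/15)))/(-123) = 71019893/162360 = 437.42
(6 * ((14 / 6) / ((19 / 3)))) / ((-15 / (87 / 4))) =-609 / 190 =-3.21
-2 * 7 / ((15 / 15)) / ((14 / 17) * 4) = -17 / 4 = -4.25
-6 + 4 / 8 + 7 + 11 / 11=5 / 2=2.50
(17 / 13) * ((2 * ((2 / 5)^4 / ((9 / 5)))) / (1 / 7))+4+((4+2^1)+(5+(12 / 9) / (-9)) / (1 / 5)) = 34.52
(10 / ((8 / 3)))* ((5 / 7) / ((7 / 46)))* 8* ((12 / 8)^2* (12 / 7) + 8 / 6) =250700 / 343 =730.90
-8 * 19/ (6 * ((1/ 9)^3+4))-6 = -35970/ 2917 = -12.33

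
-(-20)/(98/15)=150/49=3.06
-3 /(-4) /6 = 0.12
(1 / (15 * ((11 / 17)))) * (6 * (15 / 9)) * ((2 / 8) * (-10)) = -85 / 33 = -2.58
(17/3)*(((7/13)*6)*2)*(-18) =-8568/13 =-659.08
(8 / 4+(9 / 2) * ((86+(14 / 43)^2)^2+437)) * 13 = 3140673073681 / 6837602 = 459323.76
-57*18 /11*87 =-89262 /11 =-8114.73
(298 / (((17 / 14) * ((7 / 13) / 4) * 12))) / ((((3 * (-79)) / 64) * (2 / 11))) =-2727296 / 12087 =-225.64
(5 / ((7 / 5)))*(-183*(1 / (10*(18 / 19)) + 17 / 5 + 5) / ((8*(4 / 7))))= -466955 / 384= -1216.03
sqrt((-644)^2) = 644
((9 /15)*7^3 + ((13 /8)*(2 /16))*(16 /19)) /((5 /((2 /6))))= 78269 /5700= 13.73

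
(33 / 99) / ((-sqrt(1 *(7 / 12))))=-2 *sqrt(21) / 21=-0.44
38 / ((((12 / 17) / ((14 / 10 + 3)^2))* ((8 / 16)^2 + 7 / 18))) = 937992 / 575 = 1631.29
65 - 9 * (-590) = 5375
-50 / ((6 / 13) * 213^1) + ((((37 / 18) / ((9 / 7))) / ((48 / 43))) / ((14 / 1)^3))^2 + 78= 51120660321358583 / 659694687289344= 77.49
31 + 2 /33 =1025 /33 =31.06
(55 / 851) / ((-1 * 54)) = -55 / 45954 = -0.00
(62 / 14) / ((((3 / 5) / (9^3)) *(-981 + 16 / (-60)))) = -564975 / 103033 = -5.48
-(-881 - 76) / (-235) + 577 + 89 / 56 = 7560643 / 13160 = 574.52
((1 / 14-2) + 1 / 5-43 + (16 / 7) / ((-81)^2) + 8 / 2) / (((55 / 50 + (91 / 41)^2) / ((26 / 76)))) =-2.31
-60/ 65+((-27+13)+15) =1/ 13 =0.08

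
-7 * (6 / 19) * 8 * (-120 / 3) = 13440 / 19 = 707.37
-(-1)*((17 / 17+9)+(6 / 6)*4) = 14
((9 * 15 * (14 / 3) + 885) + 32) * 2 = 3094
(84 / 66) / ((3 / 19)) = 266 / 33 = 8.06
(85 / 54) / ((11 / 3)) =85 / 198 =0.43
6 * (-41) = -246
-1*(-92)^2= -8464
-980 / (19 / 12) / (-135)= 784 / 171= 4.58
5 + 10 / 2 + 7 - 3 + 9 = 23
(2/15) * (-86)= -172/15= -11.47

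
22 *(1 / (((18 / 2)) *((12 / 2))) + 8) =4763 / 27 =176.41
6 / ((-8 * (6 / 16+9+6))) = -2 / 41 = -0.05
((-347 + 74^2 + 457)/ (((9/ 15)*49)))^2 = 36100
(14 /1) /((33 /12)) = 56 /11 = 5.09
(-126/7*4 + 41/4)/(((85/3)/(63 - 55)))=-1482/85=-17.44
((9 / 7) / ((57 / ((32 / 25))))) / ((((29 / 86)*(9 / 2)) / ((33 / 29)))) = 60544 / 2796325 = 0.02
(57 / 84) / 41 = 19 / 1148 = 0.02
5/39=0.13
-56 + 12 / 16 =-55.25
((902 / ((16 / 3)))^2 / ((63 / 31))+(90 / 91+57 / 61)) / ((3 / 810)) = 96445737855 / 25376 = 3800667.48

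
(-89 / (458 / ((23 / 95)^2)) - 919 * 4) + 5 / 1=-15173942031 / 4133450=-3671.01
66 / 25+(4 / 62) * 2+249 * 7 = 1352971 / 775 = 1745.77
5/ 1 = 5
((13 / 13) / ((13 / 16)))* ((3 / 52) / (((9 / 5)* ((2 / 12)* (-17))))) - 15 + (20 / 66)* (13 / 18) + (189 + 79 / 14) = 2148449825 / 11945934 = 179.85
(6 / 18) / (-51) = -1 / 153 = -0.01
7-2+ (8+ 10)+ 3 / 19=23.16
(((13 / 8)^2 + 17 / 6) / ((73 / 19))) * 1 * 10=99845 / 7008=14.25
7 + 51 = 58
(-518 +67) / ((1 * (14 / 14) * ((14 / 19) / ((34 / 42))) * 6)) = -145673 / 1764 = -82.58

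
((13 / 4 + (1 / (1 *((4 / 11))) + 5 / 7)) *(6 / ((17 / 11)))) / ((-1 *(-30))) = 517 / 595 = 0.87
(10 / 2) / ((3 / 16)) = 80 / 3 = 26.67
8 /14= 4 /7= 0.57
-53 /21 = -2.52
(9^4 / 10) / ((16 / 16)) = 6561 / 10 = 656.10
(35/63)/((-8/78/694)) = -22555/6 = -3759.17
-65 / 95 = -13 / 19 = -0.68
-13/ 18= -0.72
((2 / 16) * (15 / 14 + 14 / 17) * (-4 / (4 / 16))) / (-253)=41 / 2737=0.01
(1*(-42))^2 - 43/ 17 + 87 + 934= 47302/ 17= 2782.47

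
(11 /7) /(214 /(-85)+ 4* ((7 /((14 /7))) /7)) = -85 /28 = -3.04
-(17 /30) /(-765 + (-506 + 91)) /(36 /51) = 289 /424800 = 0.00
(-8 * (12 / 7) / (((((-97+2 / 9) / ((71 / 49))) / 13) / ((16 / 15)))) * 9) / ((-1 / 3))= -8833536 / 114905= -76.88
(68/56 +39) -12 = 395/14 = 28.21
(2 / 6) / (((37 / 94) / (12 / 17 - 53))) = -83566 / 1887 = -44.29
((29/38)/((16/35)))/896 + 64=4980881/77824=64.00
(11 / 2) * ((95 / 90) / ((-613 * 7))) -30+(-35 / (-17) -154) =-477797821 / 2626092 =-181.94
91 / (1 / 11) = 1001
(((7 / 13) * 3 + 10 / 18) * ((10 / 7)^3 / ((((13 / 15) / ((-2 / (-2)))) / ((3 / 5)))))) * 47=11938000 / 57967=205.94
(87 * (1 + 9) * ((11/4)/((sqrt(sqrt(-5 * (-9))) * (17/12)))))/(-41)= -1914 * sqrt(3) * 5^(3/4)/697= -15.90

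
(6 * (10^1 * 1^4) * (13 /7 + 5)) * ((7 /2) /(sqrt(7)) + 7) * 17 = 24480 * sqrt(7) /7 + 48960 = 58212.57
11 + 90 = 101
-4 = -4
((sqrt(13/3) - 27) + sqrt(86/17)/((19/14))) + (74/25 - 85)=-2726/25 + 14 *sqrt(1462)/323 + sqrt(39)/3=-105.30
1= 1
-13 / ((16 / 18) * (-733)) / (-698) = -117 / 4093072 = -0.00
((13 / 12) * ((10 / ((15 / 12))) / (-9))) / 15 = -26 / 405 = -0.06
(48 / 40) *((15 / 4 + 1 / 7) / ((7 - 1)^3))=109 / 5040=0.02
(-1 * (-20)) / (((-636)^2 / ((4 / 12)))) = 5 / 303372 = 0.00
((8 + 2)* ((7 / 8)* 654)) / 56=1635 / 16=102.19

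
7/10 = 0.70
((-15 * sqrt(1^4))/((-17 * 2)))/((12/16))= 10/17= 0.59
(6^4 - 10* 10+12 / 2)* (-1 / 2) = -601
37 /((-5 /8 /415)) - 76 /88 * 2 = -24569.73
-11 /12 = -0.92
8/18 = 4/9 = 0.44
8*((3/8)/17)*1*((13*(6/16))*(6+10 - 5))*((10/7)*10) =32175/238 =135.19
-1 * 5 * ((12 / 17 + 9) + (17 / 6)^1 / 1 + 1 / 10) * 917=-2955491 / 51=-57950.80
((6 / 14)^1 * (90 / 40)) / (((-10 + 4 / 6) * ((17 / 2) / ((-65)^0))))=-81 / 6664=-0.01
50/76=25/38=0.66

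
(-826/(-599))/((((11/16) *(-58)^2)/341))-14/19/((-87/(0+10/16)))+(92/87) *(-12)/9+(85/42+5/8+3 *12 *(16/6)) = 470086178501/4823996184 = 97.45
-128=-128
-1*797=-797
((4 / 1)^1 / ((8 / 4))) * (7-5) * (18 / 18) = 4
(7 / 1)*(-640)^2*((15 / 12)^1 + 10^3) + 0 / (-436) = 2870784000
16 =16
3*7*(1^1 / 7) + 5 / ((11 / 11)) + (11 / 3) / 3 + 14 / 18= 10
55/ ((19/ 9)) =495/ 19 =26.05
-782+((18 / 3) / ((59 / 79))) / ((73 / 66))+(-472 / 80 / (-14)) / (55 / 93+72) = -3153710068091 / 4070717980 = -774.73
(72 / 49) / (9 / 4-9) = -32 / 147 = -0.22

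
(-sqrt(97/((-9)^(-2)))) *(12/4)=-27 *sqrt(97)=-265.92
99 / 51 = 1.94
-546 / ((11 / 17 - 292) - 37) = 4641 / 2791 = 1.66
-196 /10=-98 /5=-19.60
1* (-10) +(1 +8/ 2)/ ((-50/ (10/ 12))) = -121/ 12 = -10.08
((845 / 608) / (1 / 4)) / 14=0.40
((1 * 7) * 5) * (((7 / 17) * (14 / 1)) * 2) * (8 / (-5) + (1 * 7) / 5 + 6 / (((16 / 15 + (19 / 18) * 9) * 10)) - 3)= -6835304 / 5389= -1268.38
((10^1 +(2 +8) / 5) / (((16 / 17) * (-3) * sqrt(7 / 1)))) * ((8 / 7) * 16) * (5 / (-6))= 1360 * sqrt(7) / 147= 24.48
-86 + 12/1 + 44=-30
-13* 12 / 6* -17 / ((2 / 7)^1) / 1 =1547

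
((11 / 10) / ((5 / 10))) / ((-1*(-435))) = 11 / 2175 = 0.01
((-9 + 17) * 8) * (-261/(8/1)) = -2088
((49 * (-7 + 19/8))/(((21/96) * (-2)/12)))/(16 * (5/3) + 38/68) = 228.32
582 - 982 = -400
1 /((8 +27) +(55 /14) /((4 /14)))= 4 /195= 0.02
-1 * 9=-9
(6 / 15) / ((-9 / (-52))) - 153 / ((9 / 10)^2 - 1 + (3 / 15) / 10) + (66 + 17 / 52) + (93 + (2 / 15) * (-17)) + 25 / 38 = 47128901 / 44460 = 1060.03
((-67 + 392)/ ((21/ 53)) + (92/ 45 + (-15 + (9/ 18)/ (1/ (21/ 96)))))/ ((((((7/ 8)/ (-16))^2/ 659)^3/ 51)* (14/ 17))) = 46257148626677435242976903168/ 86472015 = 534937790297559681510.57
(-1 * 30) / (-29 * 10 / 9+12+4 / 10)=675 / 446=1.51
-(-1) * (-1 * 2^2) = -4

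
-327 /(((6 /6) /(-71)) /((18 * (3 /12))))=104476.50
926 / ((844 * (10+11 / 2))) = 463 / 6541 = 0.07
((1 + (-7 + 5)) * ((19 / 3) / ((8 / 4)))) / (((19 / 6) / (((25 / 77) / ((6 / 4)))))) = -50 / 231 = -0.22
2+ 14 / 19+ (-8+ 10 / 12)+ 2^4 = 1319 / 114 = 11.57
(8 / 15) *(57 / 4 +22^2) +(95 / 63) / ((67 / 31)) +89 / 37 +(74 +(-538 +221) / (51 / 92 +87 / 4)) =14627198923 / 44510445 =328.62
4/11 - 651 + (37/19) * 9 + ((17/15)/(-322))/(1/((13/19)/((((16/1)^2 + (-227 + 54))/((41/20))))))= -1060915395671/1675720200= -633.11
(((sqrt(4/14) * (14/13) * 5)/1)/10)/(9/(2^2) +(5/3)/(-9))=108 * sqrt(14)/2899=0.14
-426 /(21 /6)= -852 /7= -121.71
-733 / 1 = -733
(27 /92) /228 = 9 /6992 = 0.00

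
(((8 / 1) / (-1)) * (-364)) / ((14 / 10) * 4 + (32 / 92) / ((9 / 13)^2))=6781320 / 14731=460.34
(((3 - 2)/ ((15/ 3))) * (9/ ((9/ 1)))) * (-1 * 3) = -3/ 5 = -0.60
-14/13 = -1.08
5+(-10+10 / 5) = -3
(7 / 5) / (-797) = -7 / 3985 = -0.00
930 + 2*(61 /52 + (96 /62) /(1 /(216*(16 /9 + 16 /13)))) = 2373487 /806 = 2944.77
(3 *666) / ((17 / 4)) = 7992 / 17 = 470.12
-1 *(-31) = 31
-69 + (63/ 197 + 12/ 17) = -227646/ 3349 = -67.97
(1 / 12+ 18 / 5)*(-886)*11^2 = -11846263 / 30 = -394875.43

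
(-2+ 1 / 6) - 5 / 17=-217 / 102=-2.13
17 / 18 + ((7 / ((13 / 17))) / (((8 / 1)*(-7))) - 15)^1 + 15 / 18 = -12529 / 936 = -13.39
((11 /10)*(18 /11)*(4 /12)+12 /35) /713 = 33 /24955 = 0.00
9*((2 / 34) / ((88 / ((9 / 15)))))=27 / 7480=0.00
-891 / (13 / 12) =-10692 / 13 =-822.46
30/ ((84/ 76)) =190/ 7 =27.14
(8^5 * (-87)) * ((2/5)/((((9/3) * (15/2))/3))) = -3801088/25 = -152043.52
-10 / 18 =-5 / 9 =-0.56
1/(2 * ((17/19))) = 19/34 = 0.56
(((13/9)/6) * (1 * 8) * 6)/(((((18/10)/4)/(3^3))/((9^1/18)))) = 1040/3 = 346.67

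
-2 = -2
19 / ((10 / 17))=323 / 10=32.30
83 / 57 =1.46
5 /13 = 0.38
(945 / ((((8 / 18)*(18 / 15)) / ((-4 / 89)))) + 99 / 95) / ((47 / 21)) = -27909063 / 794770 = -35.12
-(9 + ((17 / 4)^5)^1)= -1429073 / 1024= -1395.58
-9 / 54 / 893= -0.00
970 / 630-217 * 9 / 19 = -121196 / 1197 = -101.25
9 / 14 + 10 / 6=97 / 42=2.31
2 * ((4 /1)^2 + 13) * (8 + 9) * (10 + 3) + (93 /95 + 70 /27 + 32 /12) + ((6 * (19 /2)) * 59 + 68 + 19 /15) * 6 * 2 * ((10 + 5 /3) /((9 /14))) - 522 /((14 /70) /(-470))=566293759 /285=1986995.65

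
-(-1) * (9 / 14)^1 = 9 / 14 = 0.64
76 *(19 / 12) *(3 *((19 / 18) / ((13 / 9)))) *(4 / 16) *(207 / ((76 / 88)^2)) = 475893 / 26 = 18303.58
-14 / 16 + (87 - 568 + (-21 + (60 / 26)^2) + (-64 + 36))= -710543 / 1352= -525.55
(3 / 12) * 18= 9 / 2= 4.50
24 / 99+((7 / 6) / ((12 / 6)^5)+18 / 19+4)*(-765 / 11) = -13898737 / 40128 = -346.36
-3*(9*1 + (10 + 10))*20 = -1740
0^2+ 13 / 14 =13 / 14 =0.93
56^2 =3136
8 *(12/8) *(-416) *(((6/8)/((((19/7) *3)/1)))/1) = -8736/19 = -459.79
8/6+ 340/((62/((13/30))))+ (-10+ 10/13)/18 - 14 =-13061/1209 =-10.80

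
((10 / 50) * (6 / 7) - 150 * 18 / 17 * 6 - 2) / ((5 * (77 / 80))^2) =-145430528 / 3527755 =-41.22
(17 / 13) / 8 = 17 / 104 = 0.16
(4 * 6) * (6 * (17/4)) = 612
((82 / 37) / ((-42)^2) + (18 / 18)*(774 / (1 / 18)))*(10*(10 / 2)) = 11366423225 / 16317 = 696600.06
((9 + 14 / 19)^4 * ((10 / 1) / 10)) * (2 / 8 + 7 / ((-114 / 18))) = -7687.27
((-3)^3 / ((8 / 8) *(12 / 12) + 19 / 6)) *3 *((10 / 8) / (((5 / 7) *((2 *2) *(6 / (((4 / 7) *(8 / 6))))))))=-27 / 25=-1.08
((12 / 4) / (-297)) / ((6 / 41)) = -41 / 594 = -0.07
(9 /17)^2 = 81 /289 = 0.28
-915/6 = -305/2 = -152.50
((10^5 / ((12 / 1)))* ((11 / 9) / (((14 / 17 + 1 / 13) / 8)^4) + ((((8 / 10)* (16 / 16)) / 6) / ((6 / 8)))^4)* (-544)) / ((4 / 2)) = -532792651041782607380480 / 30867652193283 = -17260549902.07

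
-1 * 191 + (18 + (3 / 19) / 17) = -55876 / 323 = -172.99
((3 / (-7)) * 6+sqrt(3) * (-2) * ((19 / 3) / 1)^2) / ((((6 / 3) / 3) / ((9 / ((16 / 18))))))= -9747 * sqrt(3) / 8 - 2187 / 56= -2149.34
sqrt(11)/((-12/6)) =-sqrt(11)/2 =-1.66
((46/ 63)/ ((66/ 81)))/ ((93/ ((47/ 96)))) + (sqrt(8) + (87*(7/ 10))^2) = 2*sqrt(2) + 21247057753/ 5728800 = 3711.64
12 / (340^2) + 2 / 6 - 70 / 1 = -6040091 / 86700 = -69.67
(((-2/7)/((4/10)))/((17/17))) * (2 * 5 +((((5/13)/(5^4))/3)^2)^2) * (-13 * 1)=5648049316406251/60825146484375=92.86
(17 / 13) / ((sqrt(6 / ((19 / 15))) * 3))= 17 * sqrt(190) / 1170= 0.20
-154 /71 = -2.17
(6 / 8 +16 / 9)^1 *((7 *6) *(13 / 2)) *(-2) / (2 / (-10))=41405 / 6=6900.83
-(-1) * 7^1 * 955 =6685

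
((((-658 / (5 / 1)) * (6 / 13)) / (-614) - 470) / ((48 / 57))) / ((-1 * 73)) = 44540161 / 5826860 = 7.64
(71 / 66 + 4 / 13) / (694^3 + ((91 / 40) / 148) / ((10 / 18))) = 17567600 / 4244508568536951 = 0.00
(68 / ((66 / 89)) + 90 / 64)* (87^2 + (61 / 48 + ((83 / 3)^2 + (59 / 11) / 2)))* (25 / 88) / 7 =32464325016425 / 1030385664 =31506.96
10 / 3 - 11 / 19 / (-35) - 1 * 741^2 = -1095409912 / 1995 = -549077.65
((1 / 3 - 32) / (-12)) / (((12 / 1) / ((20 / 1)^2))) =2375 / 27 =87.96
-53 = -53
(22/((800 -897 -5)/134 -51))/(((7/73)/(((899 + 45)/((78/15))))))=-63485180/78897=-804.66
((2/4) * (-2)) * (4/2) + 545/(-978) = -2501/978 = -2.56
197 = 197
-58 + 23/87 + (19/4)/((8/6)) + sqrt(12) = -75409/1392 + 2*sqrt(3) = -50.71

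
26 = 26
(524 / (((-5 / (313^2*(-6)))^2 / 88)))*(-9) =-143395763119728768 / 25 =-5735830524789150.72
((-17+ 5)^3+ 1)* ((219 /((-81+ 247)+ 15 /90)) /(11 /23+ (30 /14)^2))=-1278738153 /2848429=-448.93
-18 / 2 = -9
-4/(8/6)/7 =-3/7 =-0.43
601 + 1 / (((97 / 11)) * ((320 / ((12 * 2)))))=2331913 / 3880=601.01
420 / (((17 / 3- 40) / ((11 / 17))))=-7.92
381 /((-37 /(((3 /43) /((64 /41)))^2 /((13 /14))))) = -0.02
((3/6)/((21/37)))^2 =1369/1764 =0.78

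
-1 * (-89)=89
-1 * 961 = -961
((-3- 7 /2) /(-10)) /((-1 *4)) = -13 /80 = -0.16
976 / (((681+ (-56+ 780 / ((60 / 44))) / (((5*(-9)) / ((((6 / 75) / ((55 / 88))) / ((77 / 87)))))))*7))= 0.21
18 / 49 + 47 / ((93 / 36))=28194 / 1519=18.56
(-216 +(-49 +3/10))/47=-2647/470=-5.63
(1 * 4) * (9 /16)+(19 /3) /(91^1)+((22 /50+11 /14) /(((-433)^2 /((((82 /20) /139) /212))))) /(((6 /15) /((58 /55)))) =1749329649697969 /754152378798000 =2.32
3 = 3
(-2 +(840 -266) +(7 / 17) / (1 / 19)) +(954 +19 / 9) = 234998 / 153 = 1535.93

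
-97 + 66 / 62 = -2974 / 31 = -95.94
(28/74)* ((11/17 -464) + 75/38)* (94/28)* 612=-252151146/703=-358678.73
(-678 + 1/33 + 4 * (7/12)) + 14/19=-141054/209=-674.90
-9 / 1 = -9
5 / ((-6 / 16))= -40 / 3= -13.33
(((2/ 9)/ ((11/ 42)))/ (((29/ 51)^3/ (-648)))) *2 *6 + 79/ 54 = -519851870663/ 14487066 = -35883.86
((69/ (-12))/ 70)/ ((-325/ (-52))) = -23/ 1750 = -0.01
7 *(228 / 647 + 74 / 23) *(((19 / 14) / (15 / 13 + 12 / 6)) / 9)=6560567 / 5491089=1.19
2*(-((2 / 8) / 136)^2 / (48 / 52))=-13 / 1775616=-0.00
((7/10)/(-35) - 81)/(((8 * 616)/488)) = -8.02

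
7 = 7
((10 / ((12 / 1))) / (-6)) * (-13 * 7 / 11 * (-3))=-455 / 132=-3.45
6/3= 2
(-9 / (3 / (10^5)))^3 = -27000000000000000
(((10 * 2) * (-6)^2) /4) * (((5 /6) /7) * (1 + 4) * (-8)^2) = 48000 /7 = 6857.14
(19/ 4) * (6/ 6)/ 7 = 19/ 28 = 0.68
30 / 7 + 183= 1311 / 7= 187.29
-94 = -94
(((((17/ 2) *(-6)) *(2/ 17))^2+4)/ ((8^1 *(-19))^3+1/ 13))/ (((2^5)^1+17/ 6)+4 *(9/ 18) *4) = -3120/ 11732950271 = -0.00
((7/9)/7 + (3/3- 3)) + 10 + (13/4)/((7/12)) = 862/63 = 13.68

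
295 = 295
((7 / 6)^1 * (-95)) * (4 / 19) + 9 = -43 / 3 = -14.33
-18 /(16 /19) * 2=-171 /4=-42.75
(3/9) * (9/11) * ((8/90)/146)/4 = 0.00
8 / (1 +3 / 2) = 16 / 5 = 3.20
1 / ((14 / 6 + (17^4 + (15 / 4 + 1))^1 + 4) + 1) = 12 / 1002397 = 0.00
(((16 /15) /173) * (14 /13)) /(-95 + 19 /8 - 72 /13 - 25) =-1792 /33239355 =-0.00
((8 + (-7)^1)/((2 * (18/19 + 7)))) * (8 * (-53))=-4028/151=-26.68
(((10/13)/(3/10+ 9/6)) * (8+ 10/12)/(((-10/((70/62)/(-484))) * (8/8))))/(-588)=-1325/884755872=-0.00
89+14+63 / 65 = 6758 / 65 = 103.97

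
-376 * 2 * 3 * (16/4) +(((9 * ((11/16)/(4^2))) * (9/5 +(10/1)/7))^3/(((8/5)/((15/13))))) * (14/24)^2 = -9023.52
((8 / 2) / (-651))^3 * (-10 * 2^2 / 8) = 320 / 275894451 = 0.00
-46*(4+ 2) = -276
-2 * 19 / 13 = -38 / 13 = -2.92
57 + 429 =486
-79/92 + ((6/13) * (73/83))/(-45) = -1292047/1489020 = -0.87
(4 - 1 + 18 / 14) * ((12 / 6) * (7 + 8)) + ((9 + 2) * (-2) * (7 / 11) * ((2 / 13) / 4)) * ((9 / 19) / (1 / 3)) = 220977 / 1729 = 127.81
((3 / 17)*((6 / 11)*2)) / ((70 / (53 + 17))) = 36 / 187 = 0.19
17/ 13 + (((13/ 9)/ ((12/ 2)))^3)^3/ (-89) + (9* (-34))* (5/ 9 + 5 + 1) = -9055760358028885652425/ 4517281940546539008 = -2004.69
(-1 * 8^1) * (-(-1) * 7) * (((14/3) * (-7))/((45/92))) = 504896/135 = 3739.97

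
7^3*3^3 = 9261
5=5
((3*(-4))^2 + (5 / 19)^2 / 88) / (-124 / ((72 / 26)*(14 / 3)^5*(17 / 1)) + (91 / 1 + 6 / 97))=1.58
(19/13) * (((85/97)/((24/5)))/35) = 1615/211848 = 0.01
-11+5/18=-193/18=-10.72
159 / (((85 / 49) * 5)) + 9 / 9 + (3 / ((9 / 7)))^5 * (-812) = -5798099212 / 103275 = -56142.33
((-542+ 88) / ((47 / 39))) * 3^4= -1434186 / 47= -30514.60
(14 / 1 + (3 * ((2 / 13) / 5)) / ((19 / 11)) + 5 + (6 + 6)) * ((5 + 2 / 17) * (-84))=-280269108 / 20995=-13349.33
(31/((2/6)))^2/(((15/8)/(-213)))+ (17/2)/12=-117903083/120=-982525.69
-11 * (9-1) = -88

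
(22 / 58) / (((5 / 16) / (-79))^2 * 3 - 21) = -17574656 / 972994689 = -0.02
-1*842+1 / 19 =-15997 / 19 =-841.95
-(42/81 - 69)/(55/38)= 70262/1485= 47.31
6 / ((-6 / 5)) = -5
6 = 6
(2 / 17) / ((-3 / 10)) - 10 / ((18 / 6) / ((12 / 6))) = -7.06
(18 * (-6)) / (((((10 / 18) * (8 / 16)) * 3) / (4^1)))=-2592 / 5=-518.40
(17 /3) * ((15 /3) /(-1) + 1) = -68 /3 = -22.67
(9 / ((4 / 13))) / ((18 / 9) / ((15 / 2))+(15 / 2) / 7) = 12285 / 562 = 21.86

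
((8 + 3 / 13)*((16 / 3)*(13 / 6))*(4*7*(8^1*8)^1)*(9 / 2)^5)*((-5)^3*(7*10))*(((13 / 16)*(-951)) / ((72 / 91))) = 2687525941156875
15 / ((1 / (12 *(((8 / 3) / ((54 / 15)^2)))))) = 1000 / 27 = 37.04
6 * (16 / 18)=16 / 3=5.33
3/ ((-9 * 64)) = -0.01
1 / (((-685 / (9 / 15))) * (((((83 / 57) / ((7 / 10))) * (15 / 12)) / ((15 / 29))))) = -7182 / 41219875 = -0.00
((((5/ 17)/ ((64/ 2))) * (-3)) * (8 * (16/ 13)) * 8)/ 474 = -80/ 17459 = -0.00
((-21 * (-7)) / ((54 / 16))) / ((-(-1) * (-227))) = -0.19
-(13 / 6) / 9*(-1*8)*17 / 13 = 68 / 27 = 2.52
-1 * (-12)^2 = -144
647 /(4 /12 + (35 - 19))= 1941 /49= 39.61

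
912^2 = 831744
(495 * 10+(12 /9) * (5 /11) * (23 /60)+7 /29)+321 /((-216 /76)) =9259031 /1914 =4837.53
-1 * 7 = -7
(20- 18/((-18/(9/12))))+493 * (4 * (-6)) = -47245/4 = -11811.25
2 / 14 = 1 / 7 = 0.14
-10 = -10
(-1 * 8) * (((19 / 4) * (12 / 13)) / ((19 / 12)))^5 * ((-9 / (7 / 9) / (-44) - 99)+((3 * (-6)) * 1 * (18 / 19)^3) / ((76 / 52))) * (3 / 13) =32833.80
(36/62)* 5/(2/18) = 810/31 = 26.13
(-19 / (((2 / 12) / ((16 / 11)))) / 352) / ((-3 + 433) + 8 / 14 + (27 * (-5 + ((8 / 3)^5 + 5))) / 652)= -585333 / 541944722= -0.00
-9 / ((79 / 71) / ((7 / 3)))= -1491 / 79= -18.87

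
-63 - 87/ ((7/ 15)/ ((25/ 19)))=-308.30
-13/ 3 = -4.33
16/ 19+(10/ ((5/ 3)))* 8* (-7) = -6368/ 19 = -335.16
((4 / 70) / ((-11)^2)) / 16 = 1 / 33880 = 0.00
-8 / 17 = -0.47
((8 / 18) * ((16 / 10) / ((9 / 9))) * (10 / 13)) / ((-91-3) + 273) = 64 / 20943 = 0.00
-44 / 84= -11 / 21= -0.52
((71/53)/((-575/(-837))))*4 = 237708/30475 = 7.80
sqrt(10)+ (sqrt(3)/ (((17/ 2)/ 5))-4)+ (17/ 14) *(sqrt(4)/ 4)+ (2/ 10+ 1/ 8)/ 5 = -4659/ 1400+ 10 *sqrt(3)/ 17+ sqrt(10) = 0.85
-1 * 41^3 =-68921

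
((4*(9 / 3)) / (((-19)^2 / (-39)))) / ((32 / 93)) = -10881 / 2888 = -3.77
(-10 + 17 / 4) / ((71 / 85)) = -1955 / 284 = -6.88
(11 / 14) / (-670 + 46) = -11 / 8736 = -0.00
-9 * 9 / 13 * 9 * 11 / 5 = -123.37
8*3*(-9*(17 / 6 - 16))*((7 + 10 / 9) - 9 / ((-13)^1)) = 325480 / 13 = 25036.92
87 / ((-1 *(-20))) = 4.35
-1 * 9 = -9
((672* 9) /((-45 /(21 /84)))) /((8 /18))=-378 /5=-75.60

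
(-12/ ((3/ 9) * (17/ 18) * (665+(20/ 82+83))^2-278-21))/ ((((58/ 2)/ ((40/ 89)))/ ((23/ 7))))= -55674720/ 16031685403363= -0.00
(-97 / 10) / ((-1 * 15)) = 97 / 150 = 0.65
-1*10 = -10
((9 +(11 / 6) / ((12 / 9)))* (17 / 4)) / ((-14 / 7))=-1411 / 64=-22.05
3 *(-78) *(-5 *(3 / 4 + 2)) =6435 / 2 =3217.50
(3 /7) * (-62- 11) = -31.29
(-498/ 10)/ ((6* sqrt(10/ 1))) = -83* sqrt(10)/ 100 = -2.62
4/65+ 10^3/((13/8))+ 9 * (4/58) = 1161286/1885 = 616.07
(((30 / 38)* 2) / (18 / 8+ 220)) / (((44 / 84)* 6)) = 60 / 26543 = 0.00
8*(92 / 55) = 736 / 55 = 13.38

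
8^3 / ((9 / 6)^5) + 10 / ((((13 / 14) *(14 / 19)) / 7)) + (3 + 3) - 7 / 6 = 174.56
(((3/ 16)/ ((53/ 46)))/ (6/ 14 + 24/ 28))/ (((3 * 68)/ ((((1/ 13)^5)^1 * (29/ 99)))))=4669/ 9538261720416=0.00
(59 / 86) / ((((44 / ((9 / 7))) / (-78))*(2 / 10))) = -103545 / 13244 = -7.82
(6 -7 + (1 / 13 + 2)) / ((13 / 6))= 84 / 169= 0.50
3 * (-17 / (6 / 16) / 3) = -136 / 3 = -45.33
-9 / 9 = -1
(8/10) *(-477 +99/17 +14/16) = -63961/170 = -376.24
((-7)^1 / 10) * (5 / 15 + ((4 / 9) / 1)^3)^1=-0.29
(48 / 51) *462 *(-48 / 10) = -177408 / 85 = -2087.15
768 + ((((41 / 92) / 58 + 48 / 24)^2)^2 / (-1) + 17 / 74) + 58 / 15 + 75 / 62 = 10559602227820962896491 / 13948193403014369280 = 757.06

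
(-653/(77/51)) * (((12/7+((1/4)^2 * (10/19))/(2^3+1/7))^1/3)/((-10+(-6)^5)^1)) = 68051089/2138812368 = 0.03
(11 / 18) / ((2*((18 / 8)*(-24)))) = -11 / 1944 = -0.01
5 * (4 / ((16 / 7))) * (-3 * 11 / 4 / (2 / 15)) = -541.41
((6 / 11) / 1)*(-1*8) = -48 / 11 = -4.36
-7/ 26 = -0.27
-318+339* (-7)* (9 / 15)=-8709 / 5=-1741.80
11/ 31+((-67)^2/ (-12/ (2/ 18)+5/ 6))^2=22493198975/ 12816919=1754.96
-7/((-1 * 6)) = 7/6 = 1.17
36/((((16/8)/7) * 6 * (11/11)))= 21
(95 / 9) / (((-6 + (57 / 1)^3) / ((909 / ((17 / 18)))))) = 57570 / 1049393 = 0.05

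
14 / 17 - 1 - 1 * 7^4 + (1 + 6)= -40701 / 17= -2394.18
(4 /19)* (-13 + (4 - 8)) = -3.58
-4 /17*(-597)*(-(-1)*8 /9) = 124.86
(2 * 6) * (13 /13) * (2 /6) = 4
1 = 1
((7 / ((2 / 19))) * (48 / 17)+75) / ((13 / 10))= 44670 / 221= 202.13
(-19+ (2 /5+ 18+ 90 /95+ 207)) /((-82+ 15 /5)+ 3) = -9849 /3610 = -2.73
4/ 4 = 1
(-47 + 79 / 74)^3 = -39269330199 / 405224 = -96907.71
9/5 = 1.80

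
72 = 72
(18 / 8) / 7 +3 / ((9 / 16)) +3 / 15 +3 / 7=377 / 60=6.28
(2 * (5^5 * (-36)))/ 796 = -56250/ 199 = -282.66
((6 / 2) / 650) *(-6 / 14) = -9 / 4550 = -0.00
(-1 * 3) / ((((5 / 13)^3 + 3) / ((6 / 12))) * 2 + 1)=-0.23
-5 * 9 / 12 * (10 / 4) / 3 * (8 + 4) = -75 / 2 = -37.50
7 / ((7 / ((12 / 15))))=4 / 5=0.80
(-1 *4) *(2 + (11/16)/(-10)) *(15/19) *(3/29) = -2781/4408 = -0.63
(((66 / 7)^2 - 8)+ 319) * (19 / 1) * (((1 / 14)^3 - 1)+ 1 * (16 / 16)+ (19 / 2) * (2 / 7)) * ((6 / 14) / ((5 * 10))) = 1663979967 / 9411920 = 176.79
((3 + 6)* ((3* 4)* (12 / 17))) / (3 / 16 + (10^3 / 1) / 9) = 186624 / 272459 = 0.68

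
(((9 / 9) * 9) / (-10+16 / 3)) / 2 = -27 / 28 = -0.96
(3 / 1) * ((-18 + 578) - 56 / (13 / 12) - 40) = 18264 / 13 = 1404.92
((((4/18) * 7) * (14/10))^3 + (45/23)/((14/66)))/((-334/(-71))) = 20366530127/4900155750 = 4.16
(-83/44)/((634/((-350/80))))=2905/223168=0.01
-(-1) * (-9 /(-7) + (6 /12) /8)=151 /112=1.35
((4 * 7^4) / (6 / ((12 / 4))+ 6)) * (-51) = -122451 / 2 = -61225.50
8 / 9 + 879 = 7919 / 9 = 879.89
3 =3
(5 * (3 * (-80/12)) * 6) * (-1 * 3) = 1800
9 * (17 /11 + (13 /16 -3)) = -1017 /176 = -5.78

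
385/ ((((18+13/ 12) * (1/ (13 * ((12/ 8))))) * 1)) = 393.41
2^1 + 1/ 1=3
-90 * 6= -540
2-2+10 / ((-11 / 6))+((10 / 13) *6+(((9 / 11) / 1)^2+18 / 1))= 28047 / 1573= 17.83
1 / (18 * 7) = 1 / 126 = 0.01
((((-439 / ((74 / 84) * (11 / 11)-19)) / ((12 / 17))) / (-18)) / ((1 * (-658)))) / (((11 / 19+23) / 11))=0.00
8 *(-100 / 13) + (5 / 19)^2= -288475 / 4693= -61.47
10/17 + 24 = 418/17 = 24.59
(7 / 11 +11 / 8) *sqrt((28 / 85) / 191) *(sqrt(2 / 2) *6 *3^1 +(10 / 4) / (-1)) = 5487 *sqrt(113645) / 1428680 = 1.29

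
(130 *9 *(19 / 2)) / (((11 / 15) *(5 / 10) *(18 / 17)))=314925 / 11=28629.55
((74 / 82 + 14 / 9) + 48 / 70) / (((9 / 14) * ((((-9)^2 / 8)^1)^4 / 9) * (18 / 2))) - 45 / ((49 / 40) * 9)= -142941862874792 / 35024749308045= -4.08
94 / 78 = 47 / 39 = 1.21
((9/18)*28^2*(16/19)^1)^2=39337984/361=108969.48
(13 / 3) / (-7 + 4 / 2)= -13 / 15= -0.87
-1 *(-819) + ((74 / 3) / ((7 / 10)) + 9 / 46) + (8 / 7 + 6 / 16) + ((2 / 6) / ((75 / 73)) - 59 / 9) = 246248999 / 289800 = 849.72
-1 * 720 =-720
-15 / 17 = -0.88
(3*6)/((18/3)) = 3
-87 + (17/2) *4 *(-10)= -427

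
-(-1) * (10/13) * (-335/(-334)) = 1675/2171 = 0.77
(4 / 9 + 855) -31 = 7420 / 9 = 824.44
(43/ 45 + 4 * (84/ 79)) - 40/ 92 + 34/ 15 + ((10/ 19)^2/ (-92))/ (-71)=2951042960/ 419143743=7.04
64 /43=1.49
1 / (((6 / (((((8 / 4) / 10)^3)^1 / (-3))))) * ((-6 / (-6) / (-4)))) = 2 / 1125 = 0.00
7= 7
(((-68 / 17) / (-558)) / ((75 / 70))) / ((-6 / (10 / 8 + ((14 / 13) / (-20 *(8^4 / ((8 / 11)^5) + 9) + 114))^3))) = -40170935622085975778029 / 28819776956302253349152010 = -0.00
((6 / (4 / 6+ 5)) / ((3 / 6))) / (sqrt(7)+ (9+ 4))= 0.14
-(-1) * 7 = 7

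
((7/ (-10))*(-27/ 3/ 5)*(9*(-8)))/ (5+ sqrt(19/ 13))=-1638/ 85+ 126*sqrt(247)/ 425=-14.61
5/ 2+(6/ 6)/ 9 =2.61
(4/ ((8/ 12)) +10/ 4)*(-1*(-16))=136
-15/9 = -5/3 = -1.67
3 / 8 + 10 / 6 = 49 / 24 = 2.04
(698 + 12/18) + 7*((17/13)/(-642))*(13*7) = 149237/214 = 697.37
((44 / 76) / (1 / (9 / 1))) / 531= 0.01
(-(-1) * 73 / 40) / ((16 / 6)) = 219 / 320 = 0.68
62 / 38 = 31 / 19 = 1.63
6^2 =36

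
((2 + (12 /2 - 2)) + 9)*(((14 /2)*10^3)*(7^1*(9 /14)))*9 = 4252500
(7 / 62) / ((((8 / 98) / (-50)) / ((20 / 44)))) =-42875 / 1364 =-31.43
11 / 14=0.79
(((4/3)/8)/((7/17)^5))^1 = 1419857/100842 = 14.08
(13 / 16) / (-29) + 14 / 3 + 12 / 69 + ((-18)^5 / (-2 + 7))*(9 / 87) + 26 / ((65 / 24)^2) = -406699240933 / 10405200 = -39086.15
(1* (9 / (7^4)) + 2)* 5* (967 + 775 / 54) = 1274746615 / 129654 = 9831.91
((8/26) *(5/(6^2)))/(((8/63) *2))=35/208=0.17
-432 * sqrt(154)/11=-487.36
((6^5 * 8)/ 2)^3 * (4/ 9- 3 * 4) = -347727917481984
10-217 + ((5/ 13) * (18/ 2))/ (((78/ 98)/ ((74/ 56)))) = -136047/ 676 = -201.25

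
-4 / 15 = -0.27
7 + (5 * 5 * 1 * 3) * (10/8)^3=153.48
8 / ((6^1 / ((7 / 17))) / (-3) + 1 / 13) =-728 / 435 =-1.67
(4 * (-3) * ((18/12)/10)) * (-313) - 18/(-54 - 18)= 11273/20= 563.65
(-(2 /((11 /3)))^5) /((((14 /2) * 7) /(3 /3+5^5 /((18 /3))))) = -4057776 /7891499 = -0.51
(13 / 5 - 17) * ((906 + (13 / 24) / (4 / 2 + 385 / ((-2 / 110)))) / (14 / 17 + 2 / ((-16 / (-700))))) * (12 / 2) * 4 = -375674730384 / 105970865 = -3545.08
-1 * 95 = -95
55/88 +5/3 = 55/24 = 2.29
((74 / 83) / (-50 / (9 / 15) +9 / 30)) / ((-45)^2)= -148 / 27911655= -0.00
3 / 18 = 0.17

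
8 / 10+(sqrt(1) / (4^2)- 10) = -731 / 80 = -9.14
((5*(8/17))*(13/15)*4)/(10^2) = 104/1275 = 0.08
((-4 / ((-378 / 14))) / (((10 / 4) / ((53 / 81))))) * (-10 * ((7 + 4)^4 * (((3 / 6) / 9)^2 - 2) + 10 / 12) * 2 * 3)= 4016321768 / 59049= 68016.76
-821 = -821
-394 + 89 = -305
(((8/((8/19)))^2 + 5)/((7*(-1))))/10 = -183/35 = -5.23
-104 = -104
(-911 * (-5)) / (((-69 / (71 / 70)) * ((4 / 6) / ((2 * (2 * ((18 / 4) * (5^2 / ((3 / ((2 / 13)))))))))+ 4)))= -4851075 / 291893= -16.62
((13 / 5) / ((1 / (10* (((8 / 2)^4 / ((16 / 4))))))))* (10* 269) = 4476160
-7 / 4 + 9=29 / 4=7.25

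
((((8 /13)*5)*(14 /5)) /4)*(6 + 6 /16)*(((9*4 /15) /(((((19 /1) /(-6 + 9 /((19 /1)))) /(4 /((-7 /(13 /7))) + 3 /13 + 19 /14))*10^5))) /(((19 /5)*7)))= -307989 /162283940000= -0.00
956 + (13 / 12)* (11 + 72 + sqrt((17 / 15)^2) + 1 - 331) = 31034 / 45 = 689.64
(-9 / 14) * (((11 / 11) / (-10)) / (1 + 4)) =9 / 700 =0.01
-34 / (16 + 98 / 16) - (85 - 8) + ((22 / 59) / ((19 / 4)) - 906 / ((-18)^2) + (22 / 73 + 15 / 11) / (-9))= -3958677445 / 48608802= -81.44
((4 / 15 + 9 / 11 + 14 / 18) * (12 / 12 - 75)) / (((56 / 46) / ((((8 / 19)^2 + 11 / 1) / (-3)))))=105531659 / 250173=421.83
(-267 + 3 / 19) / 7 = -5070 / 133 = -38.12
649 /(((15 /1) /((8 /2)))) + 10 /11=173.98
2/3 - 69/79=-0.21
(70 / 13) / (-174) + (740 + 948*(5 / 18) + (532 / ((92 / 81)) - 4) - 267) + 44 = 1244.69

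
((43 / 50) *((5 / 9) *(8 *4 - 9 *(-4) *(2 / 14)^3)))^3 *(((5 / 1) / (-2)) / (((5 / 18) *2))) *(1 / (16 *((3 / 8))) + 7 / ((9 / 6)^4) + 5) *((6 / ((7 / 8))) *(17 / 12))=-1033279.57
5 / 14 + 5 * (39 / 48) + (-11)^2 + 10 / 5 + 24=16959 / 112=151.42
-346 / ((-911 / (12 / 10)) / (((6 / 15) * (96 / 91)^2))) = 38264832 / 188599775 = 0.20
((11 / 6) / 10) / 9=11 / 540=0.02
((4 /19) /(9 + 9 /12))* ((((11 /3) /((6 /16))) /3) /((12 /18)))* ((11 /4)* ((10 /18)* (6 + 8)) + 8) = 186208 /60021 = 3.10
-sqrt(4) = -2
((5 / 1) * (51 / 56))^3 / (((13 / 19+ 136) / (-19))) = -5985876375 / 456074752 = -13.12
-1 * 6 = -6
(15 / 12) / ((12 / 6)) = 5 / 8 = 0.62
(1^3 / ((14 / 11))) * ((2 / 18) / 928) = 11 / 116928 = 0.00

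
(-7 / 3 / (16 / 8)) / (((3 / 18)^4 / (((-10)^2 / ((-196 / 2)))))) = 10800 / 7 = 1542.86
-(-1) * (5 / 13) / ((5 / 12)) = 0.92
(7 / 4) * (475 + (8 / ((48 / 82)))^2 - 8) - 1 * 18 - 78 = 9433 / 9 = 1048.11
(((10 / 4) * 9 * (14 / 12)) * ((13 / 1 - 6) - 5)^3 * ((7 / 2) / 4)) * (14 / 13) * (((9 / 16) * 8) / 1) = 46305 / 52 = 890.48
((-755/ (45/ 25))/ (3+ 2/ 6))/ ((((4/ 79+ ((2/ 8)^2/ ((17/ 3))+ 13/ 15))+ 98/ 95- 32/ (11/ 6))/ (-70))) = -593372318000/ 1043794397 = -568.48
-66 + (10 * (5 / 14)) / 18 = -8291 / 126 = -65.80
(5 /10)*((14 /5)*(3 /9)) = 7 /15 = 0.47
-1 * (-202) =202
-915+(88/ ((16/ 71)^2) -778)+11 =1627/ 32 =50.84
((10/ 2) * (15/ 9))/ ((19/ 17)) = 425/ 57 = 7.46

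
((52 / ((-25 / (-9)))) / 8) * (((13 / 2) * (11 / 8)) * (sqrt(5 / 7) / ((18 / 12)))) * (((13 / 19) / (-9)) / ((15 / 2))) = -24167 * sqrt(35) / 1197000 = -0.12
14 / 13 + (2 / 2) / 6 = 97 / 78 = 1.24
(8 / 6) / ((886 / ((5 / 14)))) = 5 / 9303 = 0.00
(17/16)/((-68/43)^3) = -0.27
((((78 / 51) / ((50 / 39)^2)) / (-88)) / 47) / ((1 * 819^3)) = -1 / 2441847870000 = -0.00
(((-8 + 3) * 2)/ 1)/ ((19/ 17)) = -8.95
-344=-344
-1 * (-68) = 68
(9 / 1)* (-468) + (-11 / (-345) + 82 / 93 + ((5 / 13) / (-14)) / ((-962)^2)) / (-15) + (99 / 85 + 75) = -633272862033056887 / 153116236782600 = -4135.90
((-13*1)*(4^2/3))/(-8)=26/3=8.67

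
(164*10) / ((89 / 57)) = 93480 / 89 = 1050.34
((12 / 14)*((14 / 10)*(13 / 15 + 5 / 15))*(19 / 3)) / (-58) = -114 / 725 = -0.16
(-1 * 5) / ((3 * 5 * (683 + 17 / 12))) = -4 / 8213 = -0.00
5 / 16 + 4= 69 / 16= 4.31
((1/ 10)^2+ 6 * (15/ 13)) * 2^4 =36052/ 325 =110.93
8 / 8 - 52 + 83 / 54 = -2671 / 54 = -49.46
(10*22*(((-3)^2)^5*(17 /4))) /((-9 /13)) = -79748955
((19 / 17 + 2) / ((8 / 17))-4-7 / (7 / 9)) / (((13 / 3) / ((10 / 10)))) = -153 / 104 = -1.47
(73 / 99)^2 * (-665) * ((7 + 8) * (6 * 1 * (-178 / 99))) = 6307937300 / 107811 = 58509.22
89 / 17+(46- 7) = 752 / 17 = 44.24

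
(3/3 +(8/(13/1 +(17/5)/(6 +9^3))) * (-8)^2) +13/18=2209397/53766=41.09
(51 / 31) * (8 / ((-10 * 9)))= -68 / 465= -0.15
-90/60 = -3/2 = -1.50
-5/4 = -1.25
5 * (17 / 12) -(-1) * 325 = 3985 / 12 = 332.08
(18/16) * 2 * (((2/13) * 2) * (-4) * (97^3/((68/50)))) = -410702850/221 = -1858383.94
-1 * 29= -29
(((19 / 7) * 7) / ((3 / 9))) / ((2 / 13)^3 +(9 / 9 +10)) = 125229 / 24175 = 5.18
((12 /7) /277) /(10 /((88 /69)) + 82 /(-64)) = 0.00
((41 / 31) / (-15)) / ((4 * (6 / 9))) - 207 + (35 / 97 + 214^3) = 1178760517783 / 120280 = 9800137.33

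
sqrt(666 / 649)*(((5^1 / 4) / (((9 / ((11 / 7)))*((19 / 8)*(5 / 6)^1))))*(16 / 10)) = 32*sqrt(48026) / 39235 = 0.18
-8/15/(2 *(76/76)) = -4/15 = -0.27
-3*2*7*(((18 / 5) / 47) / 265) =-756 / 62275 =-0.01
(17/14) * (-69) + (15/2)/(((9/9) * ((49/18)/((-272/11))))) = -163761/1078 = -151.91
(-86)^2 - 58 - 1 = 7337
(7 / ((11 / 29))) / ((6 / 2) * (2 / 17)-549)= -3451 / 102597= -0.03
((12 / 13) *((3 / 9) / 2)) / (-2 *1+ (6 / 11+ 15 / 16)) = -352 / 1183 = -0.30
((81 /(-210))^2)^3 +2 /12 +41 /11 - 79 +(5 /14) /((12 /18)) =-289500395373863 /3882417000000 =-74.57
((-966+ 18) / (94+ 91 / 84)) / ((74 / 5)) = -28440 / 42217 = -0.67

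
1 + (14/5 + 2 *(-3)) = -11/5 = -2.20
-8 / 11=-0.73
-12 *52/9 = -208/3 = -69.33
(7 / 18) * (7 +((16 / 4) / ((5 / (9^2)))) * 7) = 16121 / 90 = 179.12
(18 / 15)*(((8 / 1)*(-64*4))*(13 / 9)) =-53248 / 15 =-3549.87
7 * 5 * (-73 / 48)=-2555 / 48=-53.23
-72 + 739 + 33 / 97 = 64732 / 97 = 667.34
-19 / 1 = -19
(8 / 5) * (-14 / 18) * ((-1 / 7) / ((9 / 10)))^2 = -160 / 5103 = -0.03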